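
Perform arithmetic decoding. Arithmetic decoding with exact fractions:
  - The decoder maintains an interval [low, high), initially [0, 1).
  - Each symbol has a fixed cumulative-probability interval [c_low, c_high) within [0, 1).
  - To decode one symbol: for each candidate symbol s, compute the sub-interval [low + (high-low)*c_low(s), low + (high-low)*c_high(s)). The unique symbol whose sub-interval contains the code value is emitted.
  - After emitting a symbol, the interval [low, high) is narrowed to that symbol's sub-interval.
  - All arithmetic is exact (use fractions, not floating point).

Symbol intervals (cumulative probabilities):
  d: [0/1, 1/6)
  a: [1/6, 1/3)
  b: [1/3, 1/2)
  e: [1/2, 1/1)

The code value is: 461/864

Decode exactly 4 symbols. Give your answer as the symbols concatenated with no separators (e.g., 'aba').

Step 1: interval [0/1, 1/1), width = 1/1 - 0/1 = 1/1
  'd': [0/1 + 1/1*0/1, 0/1 + 1/1*1/6) = [0/1, 1/6)
  'a': [0/1 + 1/1*1/6, 0/1 + 1/1*1/3) = [1/6, 1/3)
  'b': [0/1 + 1/1*1/3, 0/1 + 1/1*1/2) = [1/3, 1/2)
  'e': [0/1 + 1/1*1/2, 0/1 + 1/1*1/1) = [1/2, 1/1) <- contains code 461/864
  emit 'e', narrow to [1/2, 1/1)
Step 2: interval [1/2, 1/1), width = 1/1 - 1/2 = 1/2
  'd': [1/2 + 1/2*0/1, 1/2 + 1/2*1/6) = [1/2, 7/12) <- contains code 461/864
  'a': [1/2 + 1/2*1/6, 1/2 + 1/2*1/3) = [7/12, 2/3)
  'b': [1/2 + 1/2*1/3, 1/2 + 1/2*1/2) = [2/3, 3/4)
  'e': [1/2 + 1/2*1/2, 1/2 + 1/2*1/1) = [3/4, 1/1)
  emit 'd', narrow to [1/2, 7/12)
Step 3: interval [1/2, 7/12), width = 7/12 - 1/2 = 1/12
  'd': [1/2 + 1/12*0/1, 1/2 + 1/12*1/6) = [1/2, 37/72)
  'a': [1/2 + 1/12*1/6, 1/2 + 1/12*1/3) = [37/72, 19/36)
  'b': [1/2 + 1/12*1/3, 1/2 + 1/12*1/2) = [19/36, 13/24) <- contains code 461/864
  'e': [1/2 + 1/12*1/2, 1/2 + 1/12*1/1) = [13/24, 7/12)
  emit 'b', narrow to [19/36, 13/24)
Step 4: interval [19/36, 13/24), width = 13/24 - 19/36 = 1/72
  'd': [19/36 + 1/72*0/1, 19/36 + 1/72*1/6) = [19/36, 229/432)
  'a': [19/36 + 1/72*1/6, 19/36 + 1/72*1/3) = [229/432, 115/216)
  'b': [19/36 + 1/72*1/3, 19/36 + 1/72*1/2) = [115/216, 77/144) <- contains code 461/864
  'e': [19/36 + 1/72*1/2, 19/36 + 1/72*1/1) = [77/144, 13/24)
  emit 'b', narrow to [115/216, 77/144)

Answer: edbb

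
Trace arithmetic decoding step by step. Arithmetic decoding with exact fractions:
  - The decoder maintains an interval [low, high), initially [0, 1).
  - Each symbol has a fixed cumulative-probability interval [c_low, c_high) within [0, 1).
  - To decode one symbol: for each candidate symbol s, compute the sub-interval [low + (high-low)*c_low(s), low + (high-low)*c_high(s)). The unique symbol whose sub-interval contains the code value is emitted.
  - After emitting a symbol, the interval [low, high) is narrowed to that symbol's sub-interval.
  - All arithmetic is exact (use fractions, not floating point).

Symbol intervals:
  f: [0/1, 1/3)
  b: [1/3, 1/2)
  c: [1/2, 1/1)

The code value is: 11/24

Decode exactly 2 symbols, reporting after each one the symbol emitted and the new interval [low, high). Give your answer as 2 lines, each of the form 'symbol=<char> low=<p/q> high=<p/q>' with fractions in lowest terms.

Step 1: interval [0/1, 1/1), width = 1/1 - 0/1 = 1/1
  'f': [0/1 + 1/1*0/1, 0/1 + 1/1*1/3) = [0/1, 1/3)
  'b': [0/1 + 1/1*1/3, 0/1 + 1/1*1/2) = [1/3, 1/2) <- contains code 11/24
  'c': [0/1 + 1/1*1/2, 0/1 + 1/1*1/1) = [1/2, 1/1)
  emit 'b', narrow to [1/3, 1/2)
Step 2: interval [1/3, 1/2), width = 1/2 - 1/3 = 1/6
  'f': [1/3 + 1/6*0/1, 1/3 + 1/6*1/3) = [1/3, 7/18)
  'b': [1/3 + 1/6*1/3, 1/3 + 1/6*1/2) = [7/18, 5/12)
  'c': [1/3 + 1/6*1/2, 1/3 + 1/6*1/1) = [5/12, 1/2) <- contains code 11/24
  emit 'c', narrow to [5/12, 1/2)

Answer: symbol=b low=1/3 high=1/2
symbol=c low=5/12 high=1/2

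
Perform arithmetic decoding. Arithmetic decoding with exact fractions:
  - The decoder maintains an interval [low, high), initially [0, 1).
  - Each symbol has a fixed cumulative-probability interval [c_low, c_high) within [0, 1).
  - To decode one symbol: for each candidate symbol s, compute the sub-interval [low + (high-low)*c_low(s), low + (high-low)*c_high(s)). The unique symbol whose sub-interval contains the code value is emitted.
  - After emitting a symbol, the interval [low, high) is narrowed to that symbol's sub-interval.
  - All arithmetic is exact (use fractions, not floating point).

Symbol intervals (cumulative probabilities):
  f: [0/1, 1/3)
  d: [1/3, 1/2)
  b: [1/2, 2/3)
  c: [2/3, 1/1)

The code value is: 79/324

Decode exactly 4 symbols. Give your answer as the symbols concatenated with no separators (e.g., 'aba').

Answer: fcfb

Derivation:
Step 1: interval [0/1, 1/1), width = 1/1 - 0/1 = 1/1
  'f': [0/1 + 1/1*0/1, 0/1 + 1/1*1/3) = [0/1, 1/3) <- contains code 79/324
  'd': [0/1 + 1/1*1/3, 0/1 + 1/1*1/2) = [1/3, 1/2)
  'b': [0/1 + 1/1*1/2, 0/1 + 1/1*2/3) = [1/2, 2/3)
  'c': [0/1 + 1/1*2/3, 0/1 + 1/1*1/1) = [2/3, 1/1)
  emit 'f', narrow to [0/1, 1/3)
Step 2: interval [0/1, 1/3), width = 1/3 - 0/1 = 1/3
  'f': [0/1 + 1/3*0/1, 0/1 + 1/3*1/3) = [0/1, 1/9)
  'd': [0/1 + 1/3*1/3, 0/1 + 1/3*1/2) = [1/9, 1/6)
  'b': [0/1 + 1/3*1/2, 0/1 + 1/3*2/3) = [1/6, 2/9)
  'c': [0/1 + 1/3*2/3, 0/1 + 1/3*1/1) = [2/9, 1/3) <- contains code 79/324
  emit 'c', narrow to [2/9, 1/3)
Step 3: interval [2/9, 1/3), width = 1/3 - 2/9 = 1/9
  'f': [2/9 + 1/9*0/1, 2/9 + 1/9*1/3) = [2/9, 7/27) <- contains code 79/324
  'd': [2/9 + 1/9*1/3, 2/9 + 1/9*1/2) = [7/27, 5/18)
  'b': [2/9 + 1/9*1/2, 2/9 + 1/9*2/3) = [5/18, 8/27)
  'c': [2/9 + 1/9*2/3, 2/9 + 1/9*1/1) = [8/27, 1/3)
  emit 'f', narrow to [2/9, 7/27)
Step 4: interval [2/9, 7/27), width = 7/27 - 2/9 = 1/27
  'f': [2/9 + 1/27*0/1, 2/9 + 1/27*1/3) = [2/9, 19/81)
  'd': [2/9 + 1/27*1/3, 2/9 + 1/27*1/2) = [19/81, 13/54)
  'b': [2/9 + 1/27*1/2, 2/9 + 1/27*2/3) = [13/54, 20/81) <- contains code 79/324
  'c': [2/9 + 1/27*2/3, 2/9 + 1/27*1/1) = [20/81, 7/27)
  emit 'b', narrow to [13/54, 20/81)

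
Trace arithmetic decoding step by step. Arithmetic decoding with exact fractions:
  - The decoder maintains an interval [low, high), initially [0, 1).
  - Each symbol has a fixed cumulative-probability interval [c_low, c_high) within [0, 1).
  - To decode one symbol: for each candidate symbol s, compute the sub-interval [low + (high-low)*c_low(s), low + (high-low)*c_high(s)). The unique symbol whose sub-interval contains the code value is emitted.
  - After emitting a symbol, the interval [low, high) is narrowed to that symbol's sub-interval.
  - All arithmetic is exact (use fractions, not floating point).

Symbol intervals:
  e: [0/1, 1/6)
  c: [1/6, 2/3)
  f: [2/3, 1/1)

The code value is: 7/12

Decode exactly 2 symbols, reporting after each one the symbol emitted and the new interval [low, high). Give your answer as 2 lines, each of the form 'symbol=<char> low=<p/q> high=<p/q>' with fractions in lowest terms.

Step 1: interval [0/1, 1/1), width = 1/1 - 0/1 = 1/1
  'e': [0/1 + 1/1*0/1, 0/1 + 1/1*1/6) = [0/1, 1/6)
  'c': [0/1 + 1/1*1/6, 0/1 + 1/1*2/3) = [1/6, 2/3) <- contains code 7/12
  'f': [0/1 + 1/1*2/3, 0/1 + 1/1*1/1) = [2/3, 1/1)
  emit 'c', narrow to [1/6, 2/3)
Step 2: interval [1/6, 2/3), width = 2/3 - 1/6 = 1/2
  'e': [1/6 + 1/2*0/1, 1/6 + 1/2*1/6) = [1/6, 1/4)
  'c': [1/6 + 1/2*1/6, 1/6 + 1/2*2/3) = [1/4, 1/2)
  'f': [1/6 + 1/2*2/3, 1/6 + 1/2*1/1) = [1/2, 2/3) <- contains code 7/12
  emit 'f', narrow to [1/2, 2/3)

Answer: symbol=c low=1/6 high=2/3
symbol=f low=1/2 high=2/3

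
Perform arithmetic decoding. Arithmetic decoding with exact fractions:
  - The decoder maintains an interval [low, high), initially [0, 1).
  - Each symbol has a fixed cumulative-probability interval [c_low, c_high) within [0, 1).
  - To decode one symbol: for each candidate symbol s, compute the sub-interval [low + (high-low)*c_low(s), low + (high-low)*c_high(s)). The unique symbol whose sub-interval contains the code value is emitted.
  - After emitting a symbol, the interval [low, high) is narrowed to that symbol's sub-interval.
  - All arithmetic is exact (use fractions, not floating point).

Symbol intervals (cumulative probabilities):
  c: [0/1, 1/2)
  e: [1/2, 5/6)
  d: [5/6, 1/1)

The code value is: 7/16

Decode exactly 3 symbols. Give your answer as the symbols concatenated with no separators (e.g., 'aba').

Answer: cdc

Derivation:
Step 1: interval [0/1, 1/1), width = 1/1 - 0/1 = 1/1
  'c': [0/1 + 1/1*0/1, 0/1 + 1/1*1/2) = [0/1, 1/2) <- contains code 7/16
  'e': [0/1 + 1/1*1/2, 0/1 + 1/1*5/6) = [1/2, 5/6)
  'd': [0/1 + 1/1*5/6, 0/1 + 1/1*1/1) = [5/6, 1/1)
  emit 'c', narrow to [0/1, 1/2)
Step 2: interval [0/1, 1/2), width = 1/2 - 0/1 = 1/2
  'c': [0/1 + 1/2*0/1, 0/1 + 1/2*1/2) = [0/1, 1/4)
  'e': [0/1 + 1/2*1/2, 0/1 + 1/2*5/6) = [1/4, 5/12)
  'd': [0/1 + 1/2*5/6, 0/1 + 1/2*1/1) = [5/12, 1/2) <- contains code 7/16
  emit 'd', narrow to [5/12, 1/2)
Step 3: interval [5/12, 1/2), width = 1/2 - 5/12 = 1/12
  'c': [5/12 + 1/12*0/1, 5/12 + 1/12*1/2) = [5/12, 11/24) <- contains code 7/16
  'e': [5/12 + 1/12*1/2, 5/12 + 1/12*5/6) = [11/24, 35/72)
  'd': [5/12 + 1/12*5/6, 5/12 + 1/12*1/1) = [35/72, 1/2)
  emit 'c', narrow to [5/12, 11/24)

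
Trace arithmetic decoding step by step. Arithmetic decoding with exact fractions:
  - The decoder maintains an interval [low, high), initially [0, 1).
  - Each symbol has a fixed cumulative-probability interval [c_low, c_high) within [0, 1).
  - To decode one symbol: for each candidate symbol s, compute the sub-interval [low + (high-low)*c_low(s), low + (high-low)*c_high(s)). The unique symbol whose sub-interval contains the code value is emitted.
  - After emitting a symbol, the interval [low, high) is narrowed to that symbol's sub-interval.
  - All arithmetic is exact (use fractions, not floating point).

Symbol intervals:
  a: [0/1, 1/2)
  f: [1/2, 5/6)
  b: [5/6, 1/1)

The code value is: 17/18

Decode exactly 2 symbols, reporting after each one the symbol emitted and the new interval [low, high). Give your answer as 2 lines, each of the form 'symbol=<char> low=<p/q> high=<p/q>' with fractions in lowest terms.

Step 1: interval [0/1, 1/1), width = 1/1 - 0/1 = 1/1
  'a': [0/1 + 1/1*0/1, 0/1 + 1/1*1/2) = [0/1, 1/2)
  'f': [0/1 + 1/1*1/2, 0/1 + 1/1*5/6) = [1/2, 5/6)
  'b': [0/1 + 1/1*5/6, 0/1 + 1/1*1/1) = [5/6, 1/1) <- contains code 17/18
  emit 'b', narrow to [5/6, 1/1)
Step 2: interval [5/6, 1/1), width = 1/1 - 5/6 = 1/6
  'a': [5/6 + 1/6*0/1, 5/6 + 1/6*1/2) = [5/6, 11/12)
  'f': [5/6 + 1/6*1/2, 5/6 + 1/6*5/6) = [11/12, 35/36) <- contains code 17/18
  'b': [5/6 + 1/6*5/6, 5/6 + 1/6*1/1) = [35/36, 1/1)
  emit 'f', narrow to [11/12, 35/36)

Answer: symbol=b low=5/6 high=1/1
symbol=f low=11/12 high=35/36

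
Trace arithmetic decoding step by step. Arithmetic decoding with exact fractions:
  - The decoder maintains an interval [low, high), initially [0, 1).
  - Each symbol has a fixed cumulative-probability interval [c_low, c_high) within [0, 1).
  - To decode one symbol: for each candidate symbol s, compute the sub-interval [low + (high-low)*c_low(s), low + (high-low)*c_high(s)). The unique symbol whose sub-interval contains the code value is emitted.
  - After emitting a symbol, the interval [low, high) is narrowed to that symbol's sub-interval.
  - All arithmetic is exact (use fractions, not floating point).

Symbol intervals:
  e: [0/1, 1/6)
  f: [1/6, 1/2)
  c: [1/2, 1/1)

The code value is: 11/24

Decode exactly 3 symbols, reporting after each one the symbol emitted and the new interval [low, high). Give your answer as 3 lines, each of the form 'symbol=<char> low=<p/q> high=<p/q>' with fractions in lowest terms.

Answer: symbol=f low=1/6 high=1/2
symbol=c low=1/3 high=1/2
symbol=c low=5/12 high=1/2

Derivation:
Step 1: interval [0/1, 1/1), width = 1/1 - 0/1 = 1/1
  'e': [0/1 + 1/1*0/1, 0/1 + 1/1*1/6) = [0/1, 1/6)
  'f': [0/1 + 1/1*1/6, 0/1 + 1/1*1/2) = [1/6, 1/2) <- contains code 11/24
  'c': [0/1 + 1/1*1/2, 0/1 + 1/1*1/1) = [1/2, 1/1)
  emit 'f', narrow to [1/6, 1/2)
Step 2: interval [1/6, 1/2), width = 1/2 - 1/6 = 1/3
  'e': [1/6 + 1/3*0/1, 1/6 + 1/3*1/6) = [1/6, 2/9)
  'f': [1/6 + 1/3*1/6, 1/6 + 1/3*1/2) = [2/9, 1/3)
  'c': [1/6 + 1/3*1/2, 1/6 + 1/3*1/1) = [1/3, 1/2) <- contains code 11/24
  emit 'c', narrow to [1/3, 1/2)
Step 3: interval [1/3, 1/2), width = 1/2 - 1/3 = 1/6
  'e': [1/3 + 1/6*0/1, 1/3 + 1/6*1/6) = [1/3, 13/36)
  'f': [1/3 + 1/6*1/6, 1/3 + 1/6*1/2) = [13/36, 5/12)
  'c': [1/3 + 1/6*1/2, 1/3 + 1/6*1/1) = [5/12, 1/2) <- contains code 11/24
  emit 'c', narrow to [5/12, 1/2)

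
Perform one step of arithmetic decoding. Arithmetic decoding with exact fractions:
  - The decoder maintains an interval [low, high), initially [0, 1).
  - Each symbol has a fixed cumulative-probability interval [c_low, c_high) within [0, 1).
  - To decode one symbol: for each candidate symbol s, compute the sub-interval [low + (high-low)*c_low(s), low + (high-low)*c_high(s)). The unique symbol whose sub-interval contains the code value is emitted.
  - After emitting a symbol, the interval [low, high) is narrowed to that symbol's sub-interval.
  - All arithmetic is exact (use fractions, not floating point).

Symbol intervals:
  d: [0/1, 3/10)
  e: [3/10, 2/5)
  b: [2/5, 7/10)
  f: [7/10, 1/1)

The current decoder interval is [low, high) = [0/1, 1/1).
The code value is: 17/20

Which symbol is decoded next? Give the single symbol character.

Answer: f

Derivation:
Interval width = high − low = 1/1 − 0/1 = 1/1
Scaled code = (code − low) / width = (17/20 − 0/1) / 1/1 = 17/20
  d: [0/1, 3/10) 
  e: [3/10, 2/5) 
  b: [2/5, 7/10) 
  f: [7/10, 1/1) ← scaled code falls here ✓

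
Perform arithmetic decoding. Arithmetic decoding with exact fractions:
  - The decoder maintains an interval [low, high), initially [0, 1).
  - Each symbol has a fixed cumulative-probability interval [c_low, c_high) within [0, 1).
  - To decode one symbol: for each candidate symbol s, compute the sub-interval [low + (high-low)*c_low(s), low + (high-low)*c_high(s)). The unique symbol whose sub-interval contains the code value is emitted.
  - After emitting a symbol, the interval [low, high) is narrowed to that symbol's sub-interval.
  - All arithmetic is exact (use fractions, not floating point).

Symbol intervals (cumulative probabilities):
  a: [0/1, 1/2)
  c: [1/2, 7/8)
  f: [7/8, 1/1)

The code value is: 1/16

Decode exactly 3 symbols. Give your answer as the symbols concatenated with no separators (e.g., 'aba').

Step 1: interval [0/1, 1/1), width = 1/1 - 0/1 = 1/1
  'a': [0/1 + 1/1*0/1, 0/1 + 1/1*1/2) = [0/1, 1/2) <- contains code 1/16
  'c': [0/1 + 1/1*1/2, 0/1 + 1/1*7/8) = [1/2, 7/8)
  'f': [0/1 + 1/1*7/8, 0/1 + 1/1*1/1) = [7/8, 1/1)
  emit 'a', narrow to [0/1, 1/2)
Step 2: interval [0/1, 1/2), width = 1/2 - 0/1 = 1/2
  'a': [0/1 + 1/2*0/1, 0/1 + 1/2*1/2) = [0/1, 1/4) <- contains code 1/16
  'c': [0/1 + 1/2*1/2, 0/1 + 1/2*7/8) = [1/4, 7/16)
  'f': [0/1 + 1/2*7/8, 0/1 + 1/2*1/1) = [7/16, 1/2)
  emit 'a', narrow to [0/1, 1/4)
Step 3: interval [0/1, 1/4), width = 1/4 - 0/1 = 1/4
  'a': [0/1 + 1/4*0/1, 0/1 + 1/4*1/2) = [0/1, 1/8) <- contains code 1/16
  'c': [0/1 + 1/4*1/2, 0/1 + 1/4*7/8) = [1/8, 7/32)
  'f': [0/1 + 1/4*7/8, 0/1 + 1/4*1/1) = [7/32, 1/4)
  emit 'a', narrow to [0/1, 1/8)

Answer: aaa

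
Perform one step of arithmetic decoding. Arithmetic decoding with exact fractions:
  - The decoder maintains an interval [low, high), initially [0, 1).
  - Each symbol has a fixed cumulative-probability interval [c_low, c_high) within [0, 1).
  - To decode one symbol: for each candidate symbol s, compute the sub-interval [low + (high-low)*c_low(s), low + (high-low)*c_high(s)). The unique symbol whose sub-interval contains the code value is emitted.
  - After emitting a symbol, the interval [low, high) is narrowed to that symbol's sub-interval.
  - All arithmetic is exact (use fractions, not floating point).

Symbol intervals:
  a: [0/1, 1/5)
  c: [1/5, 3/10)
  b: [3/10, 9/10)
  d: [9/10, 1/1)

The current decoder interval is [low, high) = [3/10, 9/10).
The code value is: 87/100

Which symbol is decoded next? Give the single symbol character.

Answer: d

Derivation:
Interval width = high − low = 9/10 − 3/10 = 3/5
Scaled code = (code − low) / width = (87/100 − 3/10) / 3/5 = 19/20
  a: [0/1, 1/5) 
  c: [1/5, 3/10) 
  b: [3/10, 9/10) 
  d: [9/10, 1/1) ← scaled code falls here ✓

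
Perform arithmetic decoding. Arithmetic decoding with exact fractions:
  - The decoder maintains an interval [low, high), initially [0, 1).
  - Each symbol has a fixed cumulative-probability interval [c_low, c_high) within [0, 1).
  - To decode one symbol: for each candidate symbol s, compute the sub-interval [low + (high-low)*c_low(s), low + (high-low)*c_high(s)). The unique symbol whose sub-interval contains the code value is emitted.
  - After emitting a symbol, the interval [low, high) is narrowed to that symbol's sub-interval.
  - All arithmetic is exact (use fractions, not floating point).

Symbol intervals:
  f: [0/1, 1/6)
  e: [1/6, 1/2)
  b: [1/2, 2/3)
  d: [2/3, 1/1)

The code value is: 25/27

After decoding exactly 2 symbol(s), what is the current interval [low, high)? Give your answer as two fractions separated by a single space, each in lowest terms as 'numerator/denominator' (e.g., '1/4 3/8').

Answer: 8/9 1/1

Derivation:
Step 1: interval [0/1, 1/1), width = 1/1 - 0/1 = 1/1
  'f': [0/1 + 1/1*0/1, 0/1 + 1/1*1/6) = [0/1, 1/6)
  'e': [0/1 + 1/1*1/6, 0/1 + 1/1*1/2) = [1/6, 1/2)
  'b': [0/1 + 1/1*1/2, 0/1 + 1/1*2/3) = [1/2, 2/3)
  'd': [0/1 + 1/1*2/3, 0/1 + 1/1*1/1) = [2/3, 1/1) <- contains code 25/27
  emit 'd', narrow to [2/3, 1/1)
Step 2: interval [2/3, 1/1), width = 1/1 - 2/3 = 1/3
  'f': [2/3 + 1/3*0/1, 2/3 + 1/3*1/6) = [2/3, 13/18)
  'e': [2/3 + 1/3*1/6, 2/3 + 1/3*1/2) = [13/18, 5/6)
  'b': [2/3 + 1/3*1/2, 2/3 + 1/3*2/3) = [5/6, 8/9)
  'd': [2/3 + 1/3*2/3, 2/3 + 1/3*1/1) = [8/9, 1/1) <- contains code 25/27
  emit 'd', narrow to [8/9, 1/1)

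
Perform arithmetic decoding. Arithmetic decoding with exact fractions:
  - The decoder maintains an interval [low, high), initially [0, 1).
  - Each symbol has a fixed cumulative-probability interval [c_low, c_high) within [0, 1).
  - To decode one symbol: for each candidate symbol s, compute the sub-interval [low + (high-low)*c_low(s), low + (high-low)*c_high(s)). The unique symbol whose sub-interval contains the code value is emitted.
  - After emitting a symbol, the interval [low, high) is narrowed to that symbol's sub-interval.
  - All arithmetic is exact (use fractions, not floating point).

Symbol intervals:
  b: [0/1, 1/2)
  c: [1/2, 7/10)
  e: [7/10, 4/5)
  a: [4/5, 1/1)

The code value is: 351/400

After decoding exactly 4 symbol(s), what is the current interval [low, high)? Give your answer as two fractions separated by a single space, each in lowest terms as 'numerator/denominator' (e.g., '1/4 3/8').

Answer: 877/1000 439/500

Derivation:
Step 1: interval [0/1, 1/1), width = 1/1 - 0/1 = 1/1
  'b': [0/1 + 1/1*0/1, 0/1 + 1/1*1/2) = [0/1, 1/2)
  'c': [0/1 + 1/1*1/2, 0/1 + 1/1*7/10) = [1/2, 7/10)
  'e': [0/1 + 1/1*7/10, 0/1 + 1/1*4/5) = [7/10, 4/5)
  'a': [0/1 + 1/1*4/5, 0/1 + 1/1*1/1) = [4/5, 1/1) <- contains code 351/400
  emit 'a', narrow to [4/5, 1/1)
Step 2: interval [4/5, 1/1), width = 1/1 - 4/5 = 1/5
  'b': [4/5 + 1/5*0/1, 4/5 + 1/5*1/2) = [4/5, 9/10) <- contains code 351/400
  'c': [4/5 + 1/5*1/2, 4/5 + 1/5*7/10) = [9/10, 47/50)
  'e': [4/5 + 1/5*7/10, 4/5 + 1/5*4/5) = [47/50, 24/25)
  'a': [4/5 + 1/5*4/5, 4/5 + 1/5*1/1) = [24/25, 1/1)
  emit 'b', narrow to [4/5, 9/10)
Step 3: interval [4/5, 9/10), width = 9/10 - 4/5 = 1/10
  'b': [4/5 + 1/10*0/1, 4/5 + 1/10*1/2) = [4/5, 17/20)
  'c': [4/5 + 1/10*1/2, 4/5 + 1/10*7/10) = [17/20, 87/100)
  'e': [4/5 + 1/10*7/10, 4/5 + 1/10*4/5) = [87/100, 22/25) <- contains code 351/400
  'a': [4/5 + 1/10*4/5, 4/5 + 1/10*1/1) = [22/25, 9/10)
  emit 'e', narrow to [87/100, 22/25)
Step 4: interval [87/100, 22/25), width = 22/25 - 87/100 = 1/100
  'b': [87/100 + 1/100*0/1, 87/100 + 1/100*1/2) = [87/100, 7/8)
  'c': [87/100 + 1/100*1/2, 87/100 + 1/100*7/10) = [7/8, 877/1000)
  'e': [87/100 + 1/100*7/10, 87/100 + 1/100*4/5) = [877/1000, 439/500) <- contains code 351/400
  'a': [87/100 + 1/100*4/5, 87/100 + 1/100*1/1) = [439/500, 22/25)
  emit 'e', narrow to [877/1000, 439/500)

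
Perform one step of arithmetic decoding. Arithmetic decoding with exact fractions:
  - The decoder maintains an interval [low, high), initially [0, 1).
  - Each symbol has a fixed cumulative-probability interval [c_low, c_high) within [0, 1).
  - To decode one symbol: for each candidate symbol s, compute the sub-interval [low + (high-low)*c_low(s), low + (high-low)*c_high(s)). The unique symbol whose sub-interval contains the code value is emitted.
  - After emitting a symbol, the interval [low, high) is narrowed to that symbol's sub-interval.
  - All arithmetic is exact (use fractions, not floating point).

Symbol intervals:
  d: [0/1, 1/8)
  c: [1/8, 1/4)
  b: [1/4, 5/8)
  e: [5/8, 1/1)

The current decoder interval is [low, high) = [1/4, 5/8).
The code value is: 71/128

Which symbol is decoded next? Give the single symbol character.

Interval width = high − low = 5/8 − 1/4 = 3/8
Scaled code = (code − low) / width = (71/128 − 1/4) / 3/8 = 13/16
  d: [0/1, 1/8) 
  c: [1/8, 1/4) 
  b: [1/4, 5/8) 
  e: [5/8, 1/1) ← scaled code falls here ✓

Answer: e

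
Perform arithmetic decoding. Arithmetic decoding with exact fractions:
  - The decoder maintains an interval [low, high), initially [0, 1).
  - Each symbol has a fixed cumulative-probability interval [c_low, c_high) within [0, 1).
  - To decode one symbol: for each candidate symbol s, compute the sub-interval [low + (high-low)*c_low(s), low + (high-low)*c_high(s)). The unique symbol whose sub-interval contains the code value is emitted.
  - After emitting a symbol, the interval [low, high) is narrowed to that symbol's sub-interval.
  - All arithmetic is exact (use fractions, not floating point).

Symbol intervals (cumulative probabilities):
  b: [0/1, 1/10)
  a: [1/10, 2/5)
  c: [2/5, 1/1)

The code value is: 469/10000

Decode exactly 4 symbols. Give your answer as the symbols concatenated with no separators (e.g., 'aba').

Step 1: interval [0/1, 1/1), width = 1/1 - 0/1 = 1/1
  'b': [0/1 + 1/1*0/1, 0/1 + 1/1*1/10) = [0/1, 1/10) <- contains code 469/10000
  'a': [0/1 + 1/1*1/10, 0/1 + 1/1*2/5) = [1/10, 2/5)
  'c': [0/1 + 1/1*2/5, 0/1 + 1/1*1/1) = [2/5, 1/1)
  emit 'b', narrow to [0/1, 1/10)
Step 2: interval [0/1, 1/10), width = 1/10 - 0/1 = 1/10
  'b': [0/1 + 1/10*0/1, 0/1 + 1/10*1/10) = [0/1, 1/100)
  'a': [0/1 + 1/10*1/10, 0/1 + 1/10*2/5) = [1/100, 1/25)
  'c': [0/1 + 1/10*2/5, 0/1 + 1/10*1/1) = [1/25, 1/10) <- contains code 469/10000
  emit 'c', narrow to [1/25, 1/10)
Step 3: interval [1/25, 1/10), width = 1/10 - 1/25 = 3/50
  'b': [1/25 + 3/50*0/1, 1/25 + 3/50*1/10) = [1/25, 23/500)
  'a': [1/25 + 3/50*1/10, 1/25 + 3/50*2/5) = [23/500, 8/125) <- contains code 469/10000
  'c': [1/25 + 3/50*2/5, 1/25 + 3/50*1/1) = [8/125, 1/10)
  emit 'a', narrow to [23/500, 8/125)
Step 4: interval [23/500, 8/125), width = 8/125 - 23/500 = 9/500
  'b': [23/500 + 9/500*0/1, 23/500 + 9/500*1/10) = [23/500, 239/5000) <- contains code 469/10000
  'a': [23/500 + 9/500*1/10, 23/500 + 9/500*2/5) = [239/5000, 133/2500)
  'c': [23/500 + 9/500*2/5, 23/500 + 9/500*1/1) = [133/2500, 8/125)
  emit 'b', narrow to [23/500, 239/5000)

Answer: bcab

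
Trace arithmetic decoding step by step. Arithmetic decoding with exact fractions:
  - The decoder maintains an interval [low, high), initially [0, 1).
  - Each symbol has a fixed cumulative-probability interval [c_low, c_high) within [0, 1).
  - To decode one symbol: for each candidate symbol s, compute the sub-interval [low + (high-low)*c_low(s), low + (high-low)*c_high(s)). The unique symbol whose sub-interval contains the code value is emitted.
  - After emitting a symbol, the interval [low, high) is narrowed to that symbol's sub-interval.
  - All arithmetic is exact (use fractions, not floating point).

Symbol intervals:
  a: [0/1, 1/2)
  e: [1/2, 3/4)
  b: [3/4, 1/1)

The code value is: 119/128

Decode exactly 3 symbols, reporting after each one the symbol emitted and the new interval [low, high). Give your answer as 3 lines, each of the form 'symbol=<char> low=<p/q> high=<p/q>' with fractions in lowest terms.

Answer: symbol=b low=3/4 high=1/1
symbol=e low=7/8 high=15/16
symbol=b low=59/64 high=15/16

Derivation:
Step 1: interval [0/1, 1/1), width = 1/1 - 0/1 = 1/1
  'a': [0/1 + 1/1*0/1, 0/1 + 1/1*1/2) = [0/1, 1/2)
  'e': [0/1 + 1/1*1/2, 0/1 + 1/1*3/4) = [1/2, 3/4)
  'b': [0/1 + 1/1*3/4, 0/1 + 1/1*1/1) = [3/4, 1/1) <- contains code 119/128
  emit 'b', narrow to [3/4, 1/1)
Step 2: interval [3/4, 1/1), width = 1/1 - 3/4 = 1/4
  'a': [3/4 + 1/4*0/1, 3/4 + 1/4*1/2) = [3/4, 7/8)
  'e': [3/4 + 1/4*1/2, 3/4 + 1/4*3/4) = [7/8, 15/16) <- contains code 119/128
  'b': [3/4 + 1/4*3/4, 3/4 + 1/4*1/1) = [15/16, 1/1)
  emit 'e', narrow to [7/8, 15/16)
Step 3: interval [7/8, 15/16), width = 15/16 - 7/8 = 1/16
  'a': [7/8 + 1/16*0/1, 7/8 + 1/16*1/2) = [7/8, 29/32)
  'e': [7/8 + 1/16*1/2, 7/8 + 1/16*3/4) = [29/32, 59/64)
  'b': [7/8 + 1/16*3/4, 7/8 + 1/16*1/1) = [59/64, 15/16) <- contains code 119/128
  emit 'b', narrow to [59/64, 15/16)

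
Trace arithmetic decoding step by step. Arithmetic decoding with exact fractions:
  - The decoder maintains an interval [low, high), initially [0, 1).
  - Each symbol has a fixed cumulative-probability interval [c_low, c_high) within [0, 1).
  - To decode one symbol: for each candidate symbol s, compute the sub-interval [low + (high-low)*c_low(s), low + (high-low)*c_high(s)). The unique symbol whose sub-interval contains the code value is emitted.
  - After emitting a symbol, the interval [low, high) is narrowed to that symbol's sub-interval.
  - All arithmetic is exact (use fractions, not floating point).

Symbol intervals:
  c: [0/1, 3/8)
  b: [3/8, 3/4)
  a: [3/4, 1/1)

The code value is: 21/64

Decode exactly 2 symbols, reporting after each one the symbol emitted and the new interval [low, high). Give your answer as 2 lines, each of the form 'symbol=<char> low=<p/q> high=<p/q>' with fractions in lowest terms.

Answer: symbol=c low=0/1 high=3/8
symbol=a low=9/32 high=3/8

Derivation:
Step 1: interval [0/1, 1/1), width = 1/1 - 0/1 = 1/1
  'c': [0/1 + 1/1*0/1, 0/1 + 1/1*3/8) = [0/1, 3/8) <- contains code 21/64
  'b': [0/1 + 1/1*3/8, 0/1 + 1/1*3/4) = [3/8, 3/4)
  'a': [0/1 + 1/1*3/4, 0/1 + 1/1*1/1) = [3/4, 1/1)
  emit 'c', narrow to [0/1, 3/8)
Step 2: interval [0/1, 3/8), width = 3/8 - 0/1 = 3/8
  'c': [0/1 + 3/8*0/1, 0/1 + 3/8*3/8) = [0/1, 9/64)
  'b': [0/1 + 3/8*3/8, 0/1 + 3/8*3/4) = [9/64, 9/32)
  'a': [0/1 + 3/8*3/4, 0/1 + 3/8*1/1) = [9/32, 3/8) <- contains code 21/64
  emit 'a', narrow to [9/32, 3/8)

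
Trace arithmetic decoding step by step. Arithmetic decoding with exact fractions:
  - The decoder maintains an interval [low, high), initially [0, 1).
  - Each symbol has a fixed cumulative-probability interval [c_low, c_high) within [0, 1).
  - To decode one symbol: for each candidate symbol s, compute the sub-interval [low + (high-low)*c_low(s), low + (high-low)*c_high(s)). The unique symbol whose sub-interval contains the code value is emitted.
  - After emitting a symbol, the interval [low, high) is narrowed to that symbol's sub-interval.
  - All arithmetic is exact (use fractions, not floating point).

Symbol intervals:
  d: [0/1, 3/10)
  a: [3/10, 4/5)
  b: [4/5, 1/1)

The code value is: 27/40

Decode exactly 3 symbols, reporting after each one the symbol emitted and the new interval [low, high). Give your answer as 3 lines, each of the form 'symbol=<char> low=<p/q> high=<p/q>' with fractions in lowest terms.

Answer: symbol=a low=3/10 high=4/5
symbol=a low=9/20 high=7/10
symbol=b low=13/20 high=7/10

Derivation:
Step 1: interval [0/1, 1/1), width = 1/1 - 0/1 = 1/1
  'd': [0/1 + 1/1*0/1, 0/1 + 1/1*3/10) = [0/1, 3/10)
  'a': [0/1 + 1/1*3/10, 0/1 + 1/1*4/5) = [3/10, 4/5) <- contains code 27/40
  'b': [0/1 + 1/1*4/5, 0/1 + 1/1*1/1) = [4/5, 1/1)
  emit 'a', narrow to [3/10, 4/5)
Step 2: interval [3/10, 4/5), width = 4/5 - 3/10 = 1/2
  'd': [3/10 + 1/2*0/1, 3/10 + 1/2*3/10) = [3/10, 9/20)
  'a': [3/10 + 1/2*3/10, 3/10 + 1/2*4/5) = [9/20, 7/10) <- contains code 27/40
  'b': [3/10 + 1/2*4/5, 3/10 + 1/2*1/1) = [7/10, 4/5)
  emit 'a', narrow to [9/20, 7/10)
Step 3: interval [9/20, 7/10), width = 7/10 - 9/20 = 1/4
  'd': [9/20 + 1/4*0/1, 9/20 + 1/4*3/10) = [9/20, 21/40)
  'a': [9/20 + 1/4*3/10, 9/20 + 1/4*4/5) = [21/40, 13/20)
  'b': [9/20 + 1/4*4/5, 9/20 + 1/4*1/1) = [13/20, 7/10) <- contains code 27/40
  emit 'b', narrow to [13/20, 7/10)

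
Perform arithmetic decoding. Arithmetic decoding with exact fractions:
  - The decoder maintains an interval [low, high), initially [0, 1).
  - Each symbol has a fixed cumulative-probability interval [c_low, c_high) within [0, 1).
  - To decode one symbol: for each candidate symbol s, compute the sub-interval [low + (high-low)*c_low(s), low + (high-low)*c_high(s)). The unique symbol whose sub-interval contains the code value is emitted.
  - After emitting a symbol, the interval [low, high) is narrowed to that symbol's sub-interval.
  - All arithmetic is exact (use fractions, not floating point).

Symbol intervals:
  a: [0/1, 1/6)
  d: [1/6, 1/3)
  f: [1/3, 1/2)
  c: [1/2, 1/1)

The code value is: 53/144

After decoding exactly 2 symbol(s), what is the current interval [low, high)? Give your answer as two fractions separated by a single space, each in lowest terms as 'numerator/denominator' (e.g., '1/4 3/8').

Answer: 13/36 7/18

Derivation:
Step 1: interval [0/1, 1/1), width = 1/1 - 0/1 = 1/1
  'a': [0/1 + 1/1*0/1, 0/1 + 1/1*1/6) = [0/1, 1/6)
  'd': [0/1 + 1/1*1/6, 0/1 + 1/1*1/3) = [1/6, 1/3)
  'f': [0/1 + 1/1*1/3, 0/1 + 1/1*1/2) = [1/3, 1/2) <- contains code 53/144
  'c': [0/1 + 1/1*1/2, 0/1 + 1/1*1/1) = [1/2, 1/1)
  emit 'f', narrow to [1/3, 1/2)
Step 2: interval [1/3, 1/2), width = 1/2 - 1/3 = 1/6
  'a': [1/3 + 1/6*0/1, 1/3 + 1/6*1/6) = [1/3, 13/36)
  'd': [1/3 + 1/6*1/6, 1/3 + 1/6*1/3) = [13/36, 7/18) <- contains code 53/144
  'f': [1/3 + 1/6*1/3, 1/3 + 1/6*1/2) = [7/18, 5/12)
  'c': [1/3 + 1/6*1/2, 1/3 + 1/6*1/1) = [5/12, 1/2)
  emit 'd', narrow to [13/36, 7/18)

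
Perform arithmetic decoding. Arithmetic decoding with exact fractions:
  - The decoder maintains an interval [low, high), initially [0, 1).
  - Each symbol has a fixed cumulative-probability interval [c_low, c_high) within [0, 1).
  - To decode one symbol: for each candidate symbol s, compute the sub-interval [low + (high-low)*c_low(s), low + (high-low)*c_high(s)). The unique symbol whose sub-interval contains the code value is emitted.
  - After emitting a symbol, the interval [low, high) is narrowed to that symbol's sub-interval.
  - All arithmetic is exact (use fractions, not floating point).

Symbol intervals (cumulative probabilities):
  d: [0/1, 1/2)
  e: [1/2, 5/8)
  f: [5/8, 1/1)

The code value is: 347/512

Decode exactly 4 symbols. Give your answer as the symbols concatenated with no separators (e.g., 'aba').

Answer: fdde

Derivation:
Step 1: interval [0/1, 1/1), width = 1/1 - 0/1 = 1/1
  'd': [0/1 + 1/1*0/1, 0/1 + 1/1*1/2) = [0/1, 1/2)
  'e': [0/1 + 1/1*1/2, 0/1 + 1/1*5/8) = [1/2, 5/8)
  'f': [0/1 + 1/1*5/8, 0/1 + 1/1*1/1) = [5/8, 1/1) <- contains code 347/512
  emit 'f', narrow to [5/8, 1/1)
Step 2: interval [5/8, 1/1), width = 1/1 - 5/8 = 3/8
  'd': [5/8 + 3/8*0/1, 5/8 + 3/8*1/2) = [5/8, 13/16) <- contains code 347/512
  'e': [5/8 + 3/8*1/2, 5/8 + 3/8*5/8) = [13/16, 55/64)
  'f': [5/8 + 3/8*5/8, 5/8 + 3/8*1/1) = [55/64, 1/1)
  emit 'd', narrow to [5/8, 13/16)
Step 3: interval [5/8, 13/16), width = 13/16 - 5/8 = 3/16
  'd': [5/8 + 3/16*0/1, 5/8 + 3/16*1/2) = [5/8, 23/32) <- contains code 347/512
  'e': [5/8 + 3/16*1/2, 5/8 + 3/16*5/8) = [23/32, 95/128)
  'f': [5/8 + 3/16*5/8, 5/8 + 3/16*1/1) = [95/128, 13/16)
  emit 'd', narrow to [5/8, 23/32)
Step 4: interval [5/8, 23/32), width = 23/32 - 5/8 = 3/32
  'd': [5/8 + 3/32*0/1, 5/8 + 3/32*1/2) = [5/8, 43/64)
  'e': [5/8 + 3/32*1/2, 5/8 + 3/32*5/8) = [43/64, 175/256) <- contains code 347/512
  'f': [5/8 + 3/32*5/8, 5/8 + 3/32*1/1) = [175/256, 23/32)
  emit 'e', narrow to [43/64, 175/256)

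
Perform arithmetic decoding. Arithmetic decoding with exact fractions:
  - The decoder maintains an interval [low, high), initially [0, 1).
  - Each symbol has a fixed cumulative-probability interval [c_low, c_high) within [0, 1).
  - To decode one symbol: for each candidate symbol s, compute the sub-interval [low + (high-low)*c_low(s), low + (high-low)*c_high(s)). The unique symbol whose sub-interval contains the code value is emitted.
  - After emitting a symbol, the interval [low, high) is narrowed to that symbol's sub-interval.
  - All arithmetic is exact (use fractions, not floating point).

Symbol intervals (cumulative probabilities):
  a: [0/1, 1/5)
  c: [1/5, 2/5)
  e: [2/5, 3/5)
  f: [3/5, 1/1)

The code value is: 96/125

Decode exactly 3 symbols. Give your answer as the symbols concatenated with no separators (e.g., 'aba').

Step 1: interval [0/1, 1/1), width = 1/1 - 0/1 = 1/1
  'a': [0/1 + 1/1*0/1, 0/1 + 1/1*1/5) = [0/1, 1/5)
  'c': [0/1 + 1/1*1/5, 0/1 + 1/1*2/5) = [1/5, 2/5)
  'e': [0/1 + 1/1*2/5, 0/1 + 1/1*3/5) = [2/5, 3/5)
  'f': [0/1 + 1/1*3/5, 0/1 + 1/1*1/1) = [3/5, 1/1) <- contains code 96/125
  emit 'f', narrow to [3/5, 1/1)
Step 2: interval [3/5, 1/1), width = 1/1 - 3/5 = 2/5
  'a': [3/5 + 2/5*0/1, 3/5 + 2/5*1/5) = [3/5, 17/25)
  'c': [3/5 + 2/5*1/5, 3/5 + 2/5*2/5) = [17/25, 19/25)
  'e': [3/5 + 2/5*2/5, 3/5 + 2/5*3/5) = [19/25, 21/25) <- contains code 96/125
  'f': [3/5 + 2/5*3/5, 3/5 + 2/5*1/1) = [21/25, 1/1)
  emit 'e', narrow to [19/25, 21/25)
Step 3: interval [19/25, 21/25), width = 21/25 - 19/25 = 2/25
  'a': [19/25 + 2/25*0/1, 19/25 + 2/25*1/5) = [19/25, 97/125) <- contains code 96/125
  'c': [19/25 + 2/25*1/5, 19/25 + 2/25*2/5) = [97/125, 99/125)
  'e': [19/25 + 2/25*2/5, 19/25 + 2/25*3/5) = [99/125, 101/125)
  'f': [19/25 + 2/25*3/5, 19/25 + 2/25*1/1) = [101/125, 21/25)
  emit 'a', narrow to [19/25, 97/125)

Answer: fea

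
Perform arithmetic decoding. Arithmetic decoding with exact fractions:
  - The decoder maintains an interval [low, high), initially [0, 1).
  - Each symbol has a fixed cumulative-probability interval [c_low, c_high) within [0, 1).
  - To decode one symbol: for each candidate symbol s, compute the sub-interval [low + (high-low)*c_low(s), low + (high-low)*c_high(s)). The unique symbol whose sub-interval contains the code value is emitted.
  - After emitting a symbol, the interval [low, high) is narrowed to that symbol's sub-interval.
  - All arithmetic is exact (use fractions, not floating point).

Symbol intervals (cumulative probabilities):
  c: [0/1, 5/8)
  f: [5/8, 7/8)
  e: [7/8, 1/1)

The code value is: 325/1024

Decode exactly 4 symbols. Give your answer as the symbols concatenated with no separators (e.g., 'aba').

Answer: ccff

Derivation:
Step 1: interval [0/1, 1/1), width = 1/1 - 0/1 = 1/1
  'c': [0/1 + 1/1*0/1, 0/1 + 1/1*5/8) = [0/1, 5/8) <- contains code 325/1024
  'f': [0/1 + 1/1*5/8, 0/1 + 1/1*7/8) = [5/8, 7/8)
  'e': [0/1 + 1/1*7/8, 0/1 + 1/1*1/1) = [7/8, 1/1)
  emit 'c', narrow to [0/1, 5/8)
Step 2: interval [0/1, 5/8), width = 5/8 - 0/1 = 5/8
  'c': [0/1 + 5/8*0/1, 0/1 + 5/8*5/8) = [0/1, 25/64) <- contains code 325/1024
  'f': [0/1 + 5/8*5/8, 0/1 + 5/8*7/8) = [25/64, 35/64)
  'e': [0/1 + 5/8*7/8, 0/1 + 5/8*1/1) = [35/64, 5/8)
  emit 'c', narrow to [0/1, 25/64)
Step 3: interval [0/1, 25/64), width = 25/64 - 0/1 = 25/64
  'c': [0/1 + 25/64*0/1, 0/1 + 25/64*5/8) = [0/1, 125/512)
  'f': [0/1 + 25/64*5/8, 0/1 + 25/64*7/8) = [125/512, 175/512) <- contains code 325/1024
  'e': [0/1 + 25/64*7/8, 0/1 + 25/64*1/1) = [175/512, 25/64)
  emit 'f', narrow to [125/512, 175/512)
Step 4: interval [125/512, 175/512), width = 175/512 - 125/512 = 25/256
  'c': [125/512 + 25/256*0/1, 125/512 + 25/256*5/8) = [125/512, 625/2048)
  'f': [125/512 + 25/256*5/8, 125/512 + 25/256*7/8) = [625/2048, 675/2048) <- contains code 325/1024
  'e': [125/512 + 25/256*7/8, 125/512 + 25/256*1/1) = [675/2048, 175/512)
  emit 'f', narrow to [625/2048, 675/2048)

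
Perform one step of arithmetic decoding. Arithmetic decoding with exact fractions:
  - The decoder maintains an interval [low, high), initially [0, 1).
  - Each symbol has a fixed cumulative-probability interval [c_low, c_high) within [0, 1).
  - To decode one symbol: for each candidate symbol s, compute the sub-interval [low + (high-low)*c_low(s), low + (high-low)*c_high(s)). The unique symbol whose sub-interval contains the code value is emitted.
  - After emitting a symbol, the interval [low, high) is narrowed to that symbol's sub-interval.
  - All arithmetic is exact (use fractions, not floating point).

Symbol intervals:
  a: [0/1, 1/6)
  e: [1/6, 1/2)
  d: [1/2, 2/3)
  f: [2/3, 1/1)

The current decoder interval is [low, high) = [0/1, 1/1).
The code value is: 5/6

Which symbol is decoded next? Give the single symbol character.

Interval width = high − low = 1/1 − 0/1 = 1/1
Scaled code = (code − low) / width = (5/6 − 0/1) / 1/1 = 5/6
  a: [0/1, 1/6) 
  e: [1/6, 1/2) 
  d: [1/2, 2/3) 
  f: [2/3, 1/1) ← scaled code falls here ✓

Answer: f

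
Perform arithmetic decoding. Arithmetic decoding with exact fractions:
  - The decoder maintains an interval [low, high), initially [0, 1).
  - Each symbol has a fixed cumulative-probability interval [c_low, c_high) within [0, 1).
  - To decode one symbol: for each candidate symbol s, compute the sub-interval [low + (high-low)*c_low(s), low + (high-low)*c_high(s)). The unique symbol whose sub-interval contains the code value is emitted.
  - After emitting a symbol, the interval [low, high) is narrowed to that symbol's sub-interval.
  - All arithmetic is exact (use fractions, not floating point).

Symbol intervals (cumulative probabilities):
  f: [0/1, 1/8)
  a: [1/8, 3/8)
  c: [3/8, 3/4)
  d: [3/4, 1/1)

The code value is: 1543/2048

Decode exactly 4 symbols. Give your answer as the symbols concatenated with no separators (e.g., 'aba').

Step 1: interval [0/1, 1/1), width = 1/1 - 0/1 = 1/1
  'f': [0/1 + 1/1*0/1, 0/1 + 1/1*1/8) = [0/1, 1/8)
  'a': [0/1 + 1/1*1/8, 0/1 + 1/1*3/8) = [1/8, 3/8)
  'c': [0/1 + 1/1*3/8, 0/1 + 1/1*3/4) = [3/8, 3/4)
  'd': [0/1 + 1/1*3/4, 0/1 + 1/1*1/1) = [3/4, 1/1) <- contains code 1543/2048
  emit 'd', narrow to [3/4, 1/1)
Step 2: interval [3/4, 1/1), width = 1/1 - 3/4 = 1/4
  'f': [3/4 + 1/4*0/1, 3/4 + 1/4*1/8) = [3/4, 25/32) <- contains code 1543/2048
  'a': [3/4 + 1/4*1/8, 3/4 + 1/4*3/8) = [25/32, 27/32)
  'c': [3/4 + 1/4*3/8, 3/4 + 1/4*3/4) = [27/32, 15/16)
  'd': [3/4 + 1/4*3/4, 3/4 + 1/4*1/1) = [15/16, 1/1)
  emit 'f', narrow to [3/4, 25/32)
Step 3: interval [3/4, 25/32), width = 25/32 - 3/4 = 1/32
  'f': [3/4 + 1/32*0/1, 3/4 + 1/32*1/8) = [3/4, 193/256) <- contains code 1543/2048
  'a': [3/4 + 1/32*1/8, 3/4 + 1/32*3/8) = [193/256, 195/256)
  'c': [3/4 + 1/32*3/8, 3/4 + 1/32*3/4) = [195/256, 99/128)
  'd': [3/4 + 1/32*3/4, 3/4 + 1/32*1/1) = [99/128, 25/32)
  emit 'f', narrow to [3/4, 193/256)
Step 4: interval [3/4, 193/256), width = 193/256 - 3/4 = 1/256
  'f': [3/4 + 1/256*0/1, 3/4 + 1/256*1/8) = [3/4, 1537/2048)
  'a': [3/4 + 1/256*1/8, 3/4 + 1/256*3/8) = [1537/2048, 1539/2048)
  'c': [3/4 + 1/256*3/8, 3/4 + 1/256*3/4) = [1539/2048, 771/1024)
  'd': [3/4 + 1/256*3/4, 3/4 + 1/256*1/1) = [771/1024, 193/256) <- contains code 1543/2048
  emit 'd', narrow to [771/1024, 193/256)

Answer: dffd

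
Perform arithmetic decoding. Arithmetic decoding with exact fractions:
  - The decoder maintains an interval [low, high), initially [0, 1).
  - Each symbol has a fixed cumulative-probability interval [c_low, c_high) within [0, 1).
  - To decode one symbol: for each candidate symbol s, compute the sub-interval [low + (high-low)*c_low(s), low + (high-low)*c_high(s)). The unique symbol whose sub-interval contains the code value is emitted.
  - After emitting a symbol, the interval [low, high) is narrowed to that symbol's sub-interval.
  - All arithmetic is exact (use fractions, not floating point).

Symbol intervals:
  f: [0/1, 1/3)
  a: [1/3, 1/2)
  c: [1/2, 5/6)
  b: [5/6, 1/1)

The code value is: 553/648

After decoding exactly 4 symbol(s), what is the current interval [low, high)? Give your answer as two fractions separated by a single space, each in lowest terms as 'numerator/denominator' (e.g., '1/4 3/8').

Answer: 23/27 277/324

Derivation:
Step 1: interval [0/1, 1/1), width = 1/1 - 0/1 = 1/1
  'f': [0/1 + 1/1*0/1, 0/1 + 1/1*1/3) = [0/1, 1/3)
  'a': [0/1 + 1/1*1/3, 0/1 + 1/1*1/2) = [1/3, 1/2)
  'c': [0/1 + 1/1*1/2, 0/1 + 1/1*5/6) = [1/2, 5/6)
  'b': [0/1 + 1/1*5/6, 0/1 + 1/1*1/1) = [5/6, 1/1) <- contains code 553/648
  emit 'b', narrow to [5/6, 1/1)
Step 2: interval [5/6, 1/1), width = 1/1 - 5/6 = 1/6
  'f': [5/6 + 1/6*0/1, 5/6 + 1/6*1/3) = [5/6, 8/9) <- contains code 553/648
  'a': [5/6 + 1/6*1/3, 5/6 + 1/6*1/2) = [8/9, 11/12)
  'c': [5/6 + 1/6*1/2, 5/6 + 1/6*5/6) = [11/12, 35/36)
  'b': [5/6 + 1/6*5/6, 5/6 + 1/6*1/1) = [35/36, 1/1)
  emit 'f', narrow to [5/6, 8/9)
Step 3: interval [5/6, 8/9), width = 8/9 - 5/6 = 1/18
  'f': [5/6 + 1/18*0/1, 5/6 + 1/18*1/3) = [5/6, 23/27)
  'a': [5/6 + 1/18*1/3, 5/6 + 1/18*1/2) = [23/27, 31/36) <- contains code 553/648
  'c': [5/6 + 1/18*1/2, 5/6 + 1/18*5/6) = [31/36, 95/108)
  'b': [5/6 + 1/18*5/6, 5/6 + 1/18*1/1) = [95/108, 8/9)
  emit 'a', narrow to [23/27, 31/36)
Step 4: interval [23/27, 31/36), width = 31/36 - 23/27 = 1/108
  'f': [23/27 + 1/108*0/1, 23/27 + 1/108*1/3) = [23/27, 277/324) <- contains code 553/648
  'a': [23/27 + 1/108*1/3, 23/27 + 1/108*1/2) = [277/324, 185/216)
  'c': [23/27 + 1/108*1/2, 23/27 + 1/108*5/6) = [185/216, 557/648)
  'b': [23/27 + 1/108*5/6, 23/27 + 1/108*1/1) = [557/648, 31/36)
  emit 'f', narrow to [23/27, 277/324)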